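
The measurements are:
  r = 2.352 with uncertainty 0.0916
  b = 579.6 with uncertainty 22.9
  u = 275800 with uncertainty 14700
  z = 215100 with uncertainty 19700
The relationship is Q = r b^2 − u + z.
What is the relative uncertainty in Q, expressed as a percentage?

Let p = r·b^2 = 790100. δp/p = √((1·δr/r)² + (2·δb/b)²) = √(0.00152 + 0.00624) = 0.0881, so δp = 69600.
Q = p − u + z: δQ = √(δp² + δu² + δz²) = √(4.85e+09 + 2.16e+08 + 3.88e+08) = 73800
Q = 729400, so δQ/Q = 73800/729400 = 0.101.

10.1%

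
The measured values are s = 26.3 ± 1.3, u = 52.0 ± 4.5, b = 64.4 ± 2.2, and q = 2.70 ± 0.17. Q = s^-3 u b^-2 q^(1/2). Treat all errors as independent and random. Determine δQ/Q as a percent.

18.7%

Each factor contributes (exponent × relative error)² to (δQ/Q)²:
  (-3·δs/s)² = (-3×0.0494)² = 0.0220;  (1·δu/u)² = (1×0.0865)² = 0.00749;  (-2·δb/b)² = (-2×0.0342)² = 0.00467;  (½·δq/q)² = (0.5×0.0630)² = 0.000991
δQ/Q = √(0.0351) = 0.187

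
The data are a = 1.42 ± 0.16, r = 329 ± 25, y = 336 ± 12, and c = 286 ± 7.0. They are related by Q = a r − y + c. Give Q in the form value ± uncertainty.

Let p = a·r = 467. δp/p = √((1·δa/a)² + (1·δr/r)²) = √(0.0127 + 0.00577) = 0.136, so δp = 63.5.
Q = p − y + c: δQ = √(δp² + δy² + δc²) = √(4030 + 144 + 49.0) = 65.0
Q = 417.

417 ± 65.0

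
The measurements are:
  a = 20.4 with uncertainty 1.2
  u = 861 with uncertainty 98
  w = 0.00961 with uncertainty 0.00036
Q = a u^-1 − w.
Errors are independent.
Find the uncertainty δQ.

0.00306

Let p = a·u^-1 = 0.0237. δp/p = √((1·δa/a)² + (-1·δu/u)²) = √(0.00346 + 0.0130) = 0.128, so δp = 0.00304.
Q = p − w: δQ = √(δp² + δw²) = √(9.22e-06 + 1.3e-07) = 0.00306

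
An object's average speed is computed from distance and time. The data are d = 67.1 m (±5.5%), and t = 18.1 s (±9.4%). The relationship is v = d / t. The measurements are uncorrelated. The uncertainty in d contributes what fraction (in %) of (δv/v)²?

25.5%

(δv/v)² = (1·δd/d)² + (-1·δt/t)²
  d term: (1×0.0550)² = 0.00302
  t term: (-1×0.0940)² = 0.00884
Total = 0.0119. Share from d = 0.00302/0.0119 = 0.255.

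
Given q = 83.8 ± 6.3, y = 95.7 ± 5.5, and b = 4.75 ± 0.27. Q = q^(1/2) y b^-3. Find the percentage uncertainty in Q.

For a monomial Q ∝ q^(1/2), y, b^-3, fractional errors add in quadrature:
  (½·δq/q)² = (0.5×0.0752)² = 0.00141;  (1·δy/y)² = (1×0.0575)² = 0.00330;  (-3·δb/b)² = (-3×0.0568)² = 0.0291
δQ/Q = √(0.0338) = 0.184

18.4%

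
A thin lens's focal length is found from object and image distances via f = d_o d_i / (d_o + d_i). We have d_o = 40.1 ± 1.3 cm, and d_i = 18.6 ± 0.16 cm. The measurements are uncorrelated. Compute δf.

∂f/∂d_o = (d_i/(d_o+d_i))² = 0.100;  ∂f/∂d_i = (d_o/(d_o+d_i))² = 0.467
δf = √((∂f/∂d_o · δd_o)² + (∂f/∂d_i · δd_i)²) = √(0.0170 + 0.00558) = 0.150 cm

0.150 cm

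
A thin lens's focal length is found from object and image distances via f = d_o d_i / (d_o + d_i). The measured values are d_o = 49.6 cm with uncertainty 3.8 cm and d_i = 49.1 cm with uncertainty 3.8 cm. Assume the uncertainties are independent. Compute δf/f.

∂f/∂d_o = (d_i/(d_o+d_i))² = 0.247;  ∂f/∂d_i = (d_o/(d_o+d_i))² = 0.253
δf = √((∂f/∂d_o · δd_o)² + (∂f/∂d_i · δd_i)²) = √(0.884 + 0.921) = 1.34 cm
f = 24.7 cm, so δf/f = 1.34/24.7 = 0.0545.

0.0545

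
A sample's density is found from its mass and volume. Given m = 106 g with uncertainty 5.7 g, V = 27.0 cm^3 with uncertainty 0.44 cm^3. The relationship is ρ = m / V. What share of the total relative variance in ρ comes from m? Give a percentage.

91.6%

(δρ/ρ)² = (1·δm/m)² + (-1·δV/V)²
  m term: (1×0.0538)² = 0.00289
  V term: (-1×0.0163)² = 0.000266
Total = 0.00316. Share from m = 0.00289/0.00316 = 0.916.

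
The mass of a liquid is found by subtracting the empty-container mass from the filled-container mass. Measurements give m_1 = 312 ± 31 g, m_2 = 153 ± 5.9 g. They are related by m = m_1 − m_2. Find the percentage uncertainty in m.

19.8%

Each term contributes (cᵢ δxᵢ)² to (δm)²:
  (δm_1)² = 961;  (δm_2)² = 34.8
δm = √(996) = 31.6 g
m = 159 g, so δm/m = 31.6/159 = 0.198.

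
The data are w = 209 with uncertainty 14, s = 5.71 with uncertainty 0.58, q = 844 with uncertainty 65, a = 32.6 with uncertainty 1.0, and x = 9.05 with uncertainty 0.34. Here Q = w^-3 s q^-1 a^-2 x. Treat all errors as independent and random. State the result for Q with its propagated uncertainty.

(6.31 ± 1.57) × 10^-12

Products/powers → add relative errors in quadrature, weighted by exponent:
  (-3·δw/w)² = (-3×0.0670)² = 0.0404;  (1·δs/s)² = (1×0.102)² = 0.0103;  (-1·δq/q)² = (-1×0.0770)² = 0.00593;  (-2·δa/a)² = (-2×0.0307)² = 0.00376;  (1·δx/x)² = (1×0.0376)² = 0.00141
δQ/Q = √(0.0618) = 0.249
Q = 6.31e-12, so δQ = 0.249 × 6.31e-12 = 1.57e-12.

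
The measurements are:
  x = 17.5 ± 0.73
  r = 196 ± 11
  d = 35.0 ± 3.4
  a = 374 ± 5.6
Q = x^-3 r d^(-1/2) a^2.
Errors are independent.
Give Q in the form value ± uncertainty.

865 ± 128

Q is a product of powers, so relative uncertainties combine in quadrature:
  (-3·δx/x)² = (-3×0.0417)² = 0.0157;  (1·δr/r)² = (1×0.0561)² = 0.00315;  (−½·δd/d)² = (-0.5×0.0971)² = 0.00236;  (2·δa/a)² = (2×0.0150)² = 0.000897
δQ/Q = √(0.0221) = 0.149
Q = 865, so δQ = 0.149 × 865 = 128.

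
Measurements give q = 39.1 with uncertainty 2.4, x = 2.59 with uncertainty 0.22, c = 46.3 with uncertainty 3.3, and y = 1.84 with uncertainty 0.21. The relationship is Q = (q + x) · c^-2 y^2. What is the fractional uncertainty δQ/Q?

0.275

Let u = q + x = 41.7. δu = √(δq² + δx²) = √(5.76 + 0.0484) = 2.41, so δu/u = 0.0578.
Q is then a monomial in u, c, y:
δQ/Q = √((δu/u)² + (-2·δc/c)² + (2·δy/y)²) = √(0.00334 + 0.0203 + 0.0521) = 0.275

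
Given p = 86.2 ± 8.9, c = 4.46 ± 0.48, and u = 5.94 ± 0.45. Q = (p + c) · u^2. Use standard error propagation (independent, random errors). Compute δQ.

Let w = p + c = 90.7. δw = √(δp² + δc²) = √(79.2 + 0.230) = 8.91, so δw/w = 0.0983.
Q is then a monomial in w, u:
δQ/Q = √((δw/w)² + (2·δu/u)²) = √(0.00967 + 0.0230) = 0.181
Q = 3200, so δQ = 0.181 × 3200 = 578.

578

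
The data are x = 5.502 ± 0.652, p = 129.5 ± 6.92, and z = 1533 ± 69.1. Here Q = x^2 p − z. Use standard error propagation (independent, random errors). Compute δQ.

Let w = x^2·p = 3920. δw/w = √((2·δx/x)² + (1·δp/p)²) = √(0.0562 + 0.00286) = 0.243, so δw = 952.
Q = w − z: δQ = √(δw² + δz²) = √(9.07e+05 + 4770) = 955

955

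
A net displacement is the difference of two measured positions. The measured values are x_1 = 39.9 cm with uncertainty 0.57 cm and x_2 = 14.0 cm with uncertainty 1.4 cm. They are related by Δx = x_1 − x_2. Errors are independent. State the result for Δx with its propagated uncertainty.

25.9 ± 1.51 cm

Sums and differences: (δΔx)² = Σ (cᵢ δxᵢ)².
  (δx_1)² = 0.325;  (δx_2)² = 1.96
δΔx = √(2.28) = 1.51 cm
Δx = 25.9 cm.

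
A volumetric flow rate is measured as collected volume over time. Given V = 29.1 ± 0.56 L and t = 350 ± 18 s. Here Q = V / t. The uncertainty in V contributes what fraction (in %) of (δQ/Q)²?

12.3%

(δQ/Q)² = (1·δV/V)² + (-1·δt/t)²
  V term: (1×0.0192)² = 0.000370
  t term: (-1×0.0514)² = 0.00264
Total = 0.00302. Share from V = 0.000370/0.00302 = 0.123.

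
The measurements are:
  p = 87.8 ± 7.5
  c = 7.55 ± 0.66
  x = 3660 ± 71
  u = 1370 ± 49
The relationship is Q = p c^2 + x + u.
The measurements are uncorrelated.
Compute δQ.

978

Let w = p·c^2 = 5000. δw/w = √((1·δp/p)² + (2·δc/c)²) = √(0.00730 + 0.0306) = 0.195, so δw = 974.
Q = w + x + u: δQ = √(δw² + δx² + δu²) = √(9.48e+05 + 5040 + 2400) = 978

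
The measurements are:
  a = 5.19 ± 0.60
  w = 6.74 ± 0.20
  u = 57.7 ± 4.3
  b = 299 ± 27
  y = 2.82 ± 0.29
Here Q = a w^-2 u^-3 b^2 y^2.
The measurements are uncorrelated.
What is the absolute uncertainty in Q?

0.159

Q is a product of powers, so relative uncertainties combine in quadrature:
  (1·δa/a)² = (1×0.116)² = 0.0134;  (-2·δw/w)² = (-2×0.0297)² = 0.00352;  (-3·δu/u)² = (-3×0.0745)² = 0.0500;  (2·δb/b)² = (2×0.0903)² = 0.0326;  (2·δy/y)² = (2×0.103)² = 0.0423
δQ/Q = √(0.142) = 0.377
Q = 0.423, so δQ = 0.377 × 0.423 = 0.159.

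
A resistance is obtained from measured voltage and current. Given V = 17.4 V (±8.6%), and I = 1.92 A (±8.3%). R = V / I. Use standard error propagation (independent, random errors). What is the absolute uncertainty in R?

Each factor contributes (exponent × relative error)² to (δR/R)²:
  (1·δV/V)² = (1×0.0860)² = 0.00740;  (-1·δI/I)² = (-1×0.0830)² = 0.00689
δR/R = √(0.0143) = 0.120
R = 9.06 Ω, so δR = 0.120 × 9.06 = 1.08 Ω.

1.08 Ω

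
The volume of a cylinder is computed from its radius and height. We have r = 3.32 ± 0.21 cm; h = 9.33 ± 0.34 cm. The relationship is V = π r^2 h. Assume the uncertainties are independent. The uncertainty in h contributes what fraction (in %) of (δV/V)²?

7.66%

(δV/V)² = (2·δr/r)² + (1·δh/h)²
  r term: (2×0.0633)² = 0.0160
  h term: (1×0.0364)² = 0.00133
Total = 0.0173. Share from h = 0.00133/0.0173 = 0.0766.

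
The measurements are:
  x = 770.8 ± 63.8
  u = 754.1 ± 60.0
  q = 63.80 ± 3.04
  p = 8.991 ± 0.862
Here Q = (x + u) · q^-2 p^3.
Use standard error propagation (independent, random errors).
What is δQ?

Let w = x + u = 1525. δw = √(δx² + δu²) = √(4070 + 3600) = 87.6, so δw/w = 0.0574.
Q is then a monomial in w, q, p:
δQ/Q = √((δw/w)² + (-2·δq/q)² + (3·δp/p)²) = √(0.00330 + 0.00908 + 0.0827) = 0.308
Q = 272.3, so δQ = 0.308 × 272.3 = 84.0.

84.0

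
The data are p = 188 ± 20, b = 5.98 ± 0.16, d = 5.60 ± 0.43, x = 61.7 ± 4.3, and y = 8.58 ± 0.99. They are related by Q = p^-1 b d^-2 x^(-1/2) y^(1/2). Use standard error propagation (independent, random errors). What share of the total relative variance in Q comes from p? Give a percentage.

(δQ/Q)² = (-1·δp/p)² + (1·δb/b)² + (-2·δd/d)² + (−½·δx/x)² + (½·δy/y)²
  p term: (-1×0.106)² = 0.0113
  b term: (1×0.0268)² = 0.000716
  d term: (-2×0.0768)² = 0.0236
  x term: (-0.5×0.0697)² = 0.00121
  y term: (0.5×0.115)² = 0.00333
Total = 0.0402. Share from p = 0.0113/0.0402 = 0.282.

28.2%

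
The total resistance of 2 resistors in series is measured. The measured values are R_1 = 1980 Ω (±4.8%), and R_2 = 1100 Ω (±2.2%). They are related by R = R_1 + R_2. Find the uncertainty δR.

98.1 Ω

For a sum/difference, combine absolute errors in quadrature:
  (δR_1)² = 9030;  (δR_2)² = 586
δR = √(9620) = 98.1 Ω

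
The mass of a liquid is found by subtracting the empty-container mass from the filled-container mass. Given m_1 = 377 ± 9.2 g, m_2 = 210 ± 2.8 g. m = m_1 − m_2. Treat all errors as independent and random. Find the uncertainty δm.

Sums and differences: (δm)² = Σ (cᵢ δxᵢ)².
  (δm_1)² = 84.6;  (δm_2)² = 7.84
δm = √(92.5) = 9.62 g

9.62 g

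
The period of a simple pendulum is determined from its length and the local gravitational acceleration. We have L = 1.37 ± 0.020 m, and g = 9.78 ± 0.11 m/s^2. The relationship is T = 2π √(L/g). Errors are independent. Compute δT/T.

0.00921

Each factor contributes (exponent × relative error)² to (δT/T)²:
  (½·δL/L)² = (0.5×0.0146)² = 5.33e-05;  (−½·δg/g)² = (-0.5×0.0112)² = 3.16e-05
δT/T = √(8.49e-05) = 0.00921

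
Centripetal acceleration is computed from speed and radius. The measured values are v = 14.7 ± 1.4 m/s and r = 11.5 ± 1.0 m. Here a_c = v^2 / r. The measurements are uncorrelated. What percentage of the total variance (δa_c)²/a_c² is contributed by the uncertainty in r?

17.2%

(δa_c/a_c)² = (2·δv/v)² + (-1·δr/r)²
  v term: (2×0.0952)² = 0.0363
  r term: (-1×0.0870)² = 0.00756
Total = 0.0438. Share from r = 0.00756/0.0438 = 0.172.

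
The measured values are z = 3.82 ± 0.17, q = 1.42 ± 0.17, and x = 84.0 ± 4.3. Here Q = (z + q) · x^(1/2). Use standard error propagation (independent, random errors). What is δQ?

Let u = z + q = 5.24. δu = √(δz² + δq²) = √(0.0289 + 0.0289) = 0.240, so δu/u = 0.0459.
Q is then a monomial in u, x:
δQ/Q = √((δu/u)² + (½·δx/x)²) = √(0.00211 + 0.000655) = 0.0525
Q = 48.0, so δQ = 0.0525 × 48.0 = 2.52.

2.52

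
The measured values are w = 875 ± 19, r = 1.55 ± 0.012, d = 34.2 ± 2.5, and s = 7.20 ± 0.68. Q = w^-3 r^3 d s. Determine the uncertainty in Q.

1.89e-07

Relative error in a monomial: (δQ/Q)² = Σ (nᵢ · δxᵢ/xᵢ)².
  (-3·δw/w)² = (-3×0.0217)² = 0.00424;  (3·δr/r)² = (3×0.00774)² = 0.000539;  (1·δd/d)² = (1×0.0731)² = 0.00534;  (1·δs/s)² = (1×0.0944)² = 0.00892
δQ/Q = √(0.0190) = 0.138
Q = 1.37e-06, so δQ = 0.138 × 1.37e-06 = 1.89e-07.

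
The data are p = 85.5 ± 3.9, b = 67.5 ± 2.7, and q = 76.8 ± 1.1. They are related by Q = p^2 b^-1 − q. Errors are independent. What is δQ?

10.8

Let w = p^2·b^-1 = 108. δw/w = √((2·δp/p)² + (-1·δb/b)²) = √(0.00832 + 0.00160) = 0.0996, so δw = 10.8.
Q = w − q: δQ = √(δw² + δq²) = √(116 + 1.21) = 10.8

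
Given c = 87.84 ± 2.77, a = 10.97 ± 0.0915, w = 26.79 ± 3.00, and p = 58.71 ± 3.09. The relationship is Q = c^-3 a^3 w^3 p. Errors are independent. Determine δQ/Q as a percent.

Relative error in a monomial: (δQ/Q)² = Σ (nᵢ · δxᵢ/xᵢ)².
  (-3·δc/c)² = (-3×0.0315)² = 0.00895;  (3·δa/a)² = (3×0.00834)² = 0.000626;  (3·δw/w)² = (3×0.112)² = 0.113;  (1·δp/p)² = (1×0.0526)² = 0.00277
δQ/Q = √(0.125) = 0.354

35.4%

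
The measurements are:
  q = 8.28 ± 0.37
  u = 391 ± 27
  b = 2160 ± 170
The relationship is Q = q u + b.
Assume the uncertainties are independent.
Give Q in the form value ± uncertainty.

Let p = q·u = 3240. δp/p = √((1·δq/q)² + (1·δu/u)²) = √(0.00200 + 0.00477) = 0.0823, so δp = 266.
Q = p + b: δQ = √(δp² + δb²) = √(70900 + 28900) = 316
Q = 5400.

5400 ± 316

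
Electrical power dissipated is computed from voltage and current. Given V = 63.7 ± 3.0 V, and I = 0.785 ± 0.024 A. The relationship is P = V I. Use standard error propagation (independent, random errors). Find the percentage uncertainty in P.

Since P is a product/quotient, work with relative uncertainties:
  (1·δV/V)² = (1×0.0471)² = 0.00222;  (1·δI/I)² = (1×0.0306)² = 0.000935
δP/P = √(0.00315) = 0.0561

5.61%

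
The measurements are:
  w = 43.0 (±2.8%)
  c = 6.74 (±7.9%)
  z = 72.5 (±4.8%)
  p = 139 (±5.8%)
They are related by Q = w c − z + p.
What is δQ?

25.8

Let h = w·c = 290. δh/h = √((1·δw/w)² + (1·δc/c)²) = √(0.000784 + 0.00624) = 0.0838, so δh = 24.3.
Q = h − z + p: δQ = √(δh² + δz² + δp²) = √(590 + 12.1 + 65.0) = 25.8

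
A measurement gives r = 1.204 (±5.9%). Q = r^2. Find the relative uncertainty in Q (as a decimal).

Since Q is a product/quotient, work with relative uncertainties:
  (2·δr/r)² = (2×0.0590)² = 0.0139
δQ/Q = √(0.0139) = 0.118

0.118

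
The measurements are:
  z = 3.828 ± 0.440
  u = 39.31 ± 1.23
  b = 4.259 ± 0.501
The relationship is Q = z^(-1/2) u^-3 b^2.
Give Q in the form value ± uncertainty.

(1.526 ± 0.396) × 10^-4

Relative error in a monomial: (δQ/Q)² = Σ (nᵢ · δxᵢ/xᵢ)².
  (−½·δz/z)² = (-0.5×0.115)² = 0.00330;  (-3·δu/u)² = (-3×0.0313)² = 0.00881;  (2·δb/b)² = (2×0.118)² = 0.0554
δQ/Q = √(0.0675) = 0.260
Q = 0.0001526, so δQ = 0.260 × 0.0001526 = 3.96e-05.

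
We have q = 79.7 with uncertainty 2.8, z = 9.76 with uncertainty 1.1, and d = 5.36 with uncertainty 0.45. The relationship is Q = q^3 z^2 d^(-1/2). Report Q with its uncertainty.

(2.08 ± 0.526) × 10^7

Q is a product of powers, so relative uncertainties combine in quadrature:
  (3·δq/q)² = (3×0.0351)² = 0.0111;  (2·δz/z)² = (2×0.113)² = 0.0508;  (−½·δd/d)² = (-0.5×0.0840)² = 0.00176
δQ/Q = √(0.0637) = 0.252
Q = 2.08e+07, so δQ = 0.252 × 2.08e+07 = 5.26e+06.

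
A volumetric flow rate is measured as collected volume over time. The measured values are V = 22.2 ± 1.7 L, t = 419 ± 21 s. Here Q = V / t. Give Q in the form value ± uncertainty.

For a monomial Q ∝ V, t^-1, fractional errors add in quadrature:
  (1·δV/V)² = (1×0.0766)² = 0.00586;  (-1·δt/t)² = (-1×0.0501)² = 0.00251
δQ/Q = √(0.00838) = 0.0915
Q = 0.0530 L/s, so δQ = 0.0915 × 0.0530 = 0.00485 L/s.

0.0530 ± 0.00485 L/s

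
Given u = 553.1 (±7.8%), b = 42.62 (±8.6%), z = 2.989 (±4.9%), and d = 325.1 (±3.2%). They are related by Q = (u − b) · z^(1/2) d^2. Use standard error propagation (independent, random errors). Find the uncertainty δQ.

Let w = u − b = 510.5. δw = √(δu² + δb²) = √(1860 + 13.4) = 43.3, so δw/w = 0.0848.
Q is then a monomial in w, z, d:
δQ/Q = √((δw/w)² + (½·δz/z)² + (2·δd/d)²) = √(0.00719 + 0.000600 + 0.00410) = 0.109
Q = 9.328e+07, so δQ = 0.109 × 9.328e+07 = 1.02e+07.

1.02e+07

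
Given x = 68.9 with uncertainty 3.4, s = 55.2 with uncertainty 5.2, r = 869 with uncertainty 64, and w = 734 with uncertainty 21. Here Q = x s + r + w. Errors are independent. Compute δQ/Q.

0.0758

Let p = x·s = 3800. δp/p = √((1·δx/x)² + (1·δs/s)²) = √(0.00244 + 0.00887) = 0.106, so δp = 404.
Q = p + r + w: δQ = √(δp² + δr² + δw²) = √(1.64e+05 + 4100 + 441) = 410
Q = 5410, so δQ/Q = 410/5410 = 0.0758.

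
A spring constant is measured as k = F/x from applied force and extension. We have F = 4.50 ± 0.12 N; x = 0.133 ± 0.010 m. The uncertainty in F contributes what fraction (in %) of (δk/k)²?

11.2%

(δk/k)² = (1·δF/F)² + (-1·δx/x)²
  F term: (1×0.0267)² = 0.000711
  x term: (-1×0.0752)² = 0.00565
Total = 0.00636. Share from F = 0.000711/0.00636 = 0.112.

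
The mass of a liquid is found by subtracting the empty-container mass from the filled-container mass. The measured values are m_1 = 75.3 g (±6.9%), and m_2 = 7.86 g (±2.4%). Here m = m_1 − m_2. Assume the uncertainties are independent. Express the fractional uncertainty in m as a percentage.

m is a linear combination, so absolute uncertainties add in quadrature:
  (δm_1)² = 27.0;  (δm_2)² = 0.0356
δm = √(27.0) = 5.20 g
m = 67.4 g, so δm/m = 5.20/67.4 = 0.0771.

7.71%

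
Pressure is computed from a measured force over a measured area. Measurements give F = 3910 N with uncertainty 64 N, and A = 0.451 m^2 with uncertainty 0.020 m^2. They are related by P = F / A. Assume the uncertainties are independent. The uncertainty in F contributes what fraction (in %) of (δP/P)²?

12.0%

(δP/P)² = (1·δF/F)² + (-1·δA/A)²
  F term: (1×0.0164)² = 0.000268
  A term: (-1×0.0443)² = 0.00197
Total = 0.00223. Share from F = 0.000268/0.00223 = 0.120.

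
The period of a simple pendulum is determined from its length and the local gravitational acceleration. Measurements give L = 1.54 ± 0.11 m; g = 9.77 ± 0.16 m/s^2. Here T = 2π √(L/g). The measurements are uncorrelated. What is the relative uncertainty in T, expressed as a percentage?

T is a product of powers, so relative uncertainties combine in quadrature:
  (½·δL/L)² = (0.5×0.0714)² = 0.00128;  (−½·δg/g)² = (-0.5×0.0164)² = 6.7e-05
δT/T = √(0.00134) = 0.0366

3.66%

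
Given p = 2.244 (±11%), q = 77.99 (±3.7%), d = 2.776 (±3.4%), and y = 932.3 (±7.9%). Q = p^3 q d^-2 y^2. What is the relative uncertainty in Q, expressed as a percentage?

37.4%

Products/powers → add relative errors in quadrature, weighted by exponent:
  (3·δp/p)² = (3×0.110)² = 0.109;  (1·δq/q)² = (1×0.0370)² = 0.00137;  (-2·δd/d)² = (-2×0.0340)² = 0.00462;  (2·δy/y)² = (2×0.0790)² = 0.0250
δQ/Q = √(0.140) = 0.374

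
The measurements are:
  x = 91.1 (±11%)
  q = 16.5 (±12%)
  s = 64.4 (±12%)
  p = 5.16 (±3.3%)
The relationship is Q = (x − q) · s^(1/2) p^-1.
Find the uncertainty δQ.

Let u = x − q = 74.6. δu = √(δx² + δq²) = √(100 + 3.92) = 10.2, so δu/u = 0.137.
Q is then a monomial in u, s, p:
δQ/Q = √((δu/u)² + (½·δs/s)² + (-1·δp/p)²) = √(0.0187 + 0.00360 + 0.00109) = 0.153
Q = 116, so δQ = 0.153 × 116 = 17.8.

17.8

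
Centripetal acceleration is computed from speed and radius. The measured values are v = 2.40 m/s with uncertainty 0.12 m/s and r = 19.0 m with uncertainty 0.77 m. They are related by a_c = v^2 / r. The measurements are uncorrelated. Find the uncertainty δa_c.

a_c is a product of powers, so relative uncertainties combine in quadrature:
  (2·δv/v)² = (2×0.0500)² = 0.0100;  (-1·δr/r)² = (-1×0.0405)² = 0.00164
δa_c/a_c = √(0.0116) = 0.108
a_c = 0.303 m/s^2, so δa_c = 0.108 × 0.303 = 0.0327 m/s^2.

0.0327 m/s^2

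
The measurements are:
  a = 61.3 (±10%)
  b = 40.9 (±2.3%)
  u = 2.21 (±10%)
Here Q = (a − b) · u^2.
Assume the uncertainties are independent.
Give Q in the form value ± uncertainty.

Let w = a − b = 20.4. δw = √(δa² + δb²) = √(37.6 + 0.885) = 6.20, so δw/w = 0.304.
Q is then a monomial in w, u:
δQ/Q = √((δw/w)² + (2·δu/u)²) = √(0.0924 + 0.0400) = 0.364
Q = 99.6, so δQ = 0.364 × 99.6 = 36.3.

99.6 ± 36.3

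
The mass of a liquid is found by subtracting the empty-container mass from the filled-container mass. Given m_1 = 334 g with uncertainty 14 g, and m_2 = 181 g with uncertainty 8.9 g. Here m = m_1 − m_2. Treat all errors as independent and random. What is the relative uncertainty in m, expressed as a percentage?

m is a linear combination, so absolute uncertainties add in quadrature:
  (δm_1)² = 196;  (δm_2)² = 79.2
δm = √(275) = 16.6 g
m = 153 g, so δm/m = 16.6/153 = 0.108.

10.8%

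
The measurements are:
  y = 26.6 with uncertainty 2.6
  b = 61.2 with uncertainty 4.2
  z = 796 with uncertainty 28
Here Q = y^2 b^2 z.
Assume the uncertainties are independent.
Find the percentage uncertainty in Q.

24.1%

Q is a product of powers, so relative uncertainties combine in quadrature:
  (2·δy/y)² = (2×0.0977)² = 0.0382;  (2·δb/b)² = (2×0.0686)² = 0.0188;  (1·δz/z)² = (1×0.0352)² = 0.00124
δQ/Q = √(0.0583) = 0.241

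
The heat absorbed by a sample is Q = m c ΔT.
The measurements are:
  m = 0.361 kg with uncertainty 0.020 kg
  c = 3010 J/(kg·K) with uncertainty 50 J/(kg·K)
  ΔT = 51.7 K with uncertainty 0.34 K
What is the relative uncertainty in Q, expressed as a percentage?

Each factor contributes (exponent × relative error)² to (δQ/Q)²:
  (1·δm/m)² = (1×0.0554)² = 0.00307;  (1·δc/c)² = (1×0.0166)² = 0.000276;  (1·δΔT/ΔT)² = (1×0.00658)² = 4.32e-05
δQ/Q = √(0.00339) = 0.0582

5.82%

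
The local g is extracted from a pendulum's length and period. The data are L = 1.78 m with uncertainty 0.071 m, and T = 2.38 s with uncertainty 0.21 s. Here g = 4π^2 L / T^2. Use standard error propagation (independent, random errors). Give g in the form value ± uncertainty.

Products/powers → add relative errors in quadrature, weighted by exponent:
  (1·δL/L)² = (1×0.0399)² = 0.00159;  (-2·δT/T)² = (-2×0.0882)² = 0.0311
δg/g = √(0.0327) = 0.181
g = 12.4 m/s^2, so δg = 0.181 × 12.4 = 2.24 m/s^2.

12.4 ± 2.24 m/s^2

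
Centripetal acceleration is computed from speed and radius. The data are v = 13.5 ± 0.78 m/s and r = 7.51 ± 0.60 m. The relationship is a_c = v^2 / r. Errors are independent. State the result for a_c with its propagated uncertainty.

24.3 ± 3.41 m/s^2

Each factor contributes (exponent × relative error)² to (δa_c/a_c)²:
  (2·δv/v)² = (2×0.0578)² = 0.0134;  (-1·δr/r)² = (-1×0.0799)² = 0.00638
δa_c/a_c = √(0.0197) = 0.140
a_c = 24.3 m/s^2, so δa_c = 0.140 × 24.3 = 3.41 m/s^2.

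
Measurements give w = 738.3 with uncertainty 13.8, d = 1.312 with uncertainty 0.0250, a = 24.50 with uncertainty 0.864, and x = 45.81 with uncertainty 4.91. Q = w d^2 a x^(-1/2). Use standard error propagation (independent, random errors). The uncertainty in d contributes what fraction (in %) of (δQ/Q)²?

(δQ/Q)² = (1·δw/w)² + (2·δd/d)² + (1·δa/a)² + (−½·δx/x)²
  w term: (1×0.0187)² = 0.000349
  d term: (2×0.0191)² = 0.00145
  a term: (1×0.0353)² = 0.00124
  x term: (-0.5×0.107)² = 0.00287
Total = 0.00592. Share from d = 0.00145/0.00592 = 0.245.

24.5%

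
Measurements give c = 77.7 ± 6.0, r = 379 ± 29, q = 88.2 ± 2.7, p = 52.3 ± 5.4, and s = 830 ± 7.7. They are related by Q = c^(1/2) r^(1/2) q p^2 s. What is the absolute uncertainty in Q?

Products/powers → add relative errors in quadrature, weighted by exponent:
  (½·δc/c)² = (0.5×0.0772)² = 0.00149;  (½·δr/r)² = (0.5×0.0765)² = 0.00146;  (1·δq/q)² = (1×0.0306)² = 0.000937;  (2·δp/p)² = (2×0.103)² = 0.0426;  (1·δs/s)² = (1×0.00928)² = 8.61e-05
δQ/Q = √(0.0466) = 0.216
Q = 3.44e+10, so δQ = 0.216 × 3.44e+10 = 7.42e+09.

7.42e+09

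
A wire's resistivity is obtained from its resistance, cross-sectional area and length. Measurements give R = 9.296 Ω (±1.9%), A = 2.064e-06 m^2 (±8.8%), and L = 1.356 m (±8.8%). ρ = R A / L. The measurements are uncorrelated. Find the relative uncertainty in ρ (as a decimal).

0.126

Each factor contributes (exponent × relative error)² to (δρ/ρ)²:
  (1·δR/R)² = (1×0.0190)² = 0.000361;  (1·δA/A)² = (1×0.0880)² = 0.00774;  (-1·δL/L)² = (-1×0.0880)² = 0.00774
δρ/ρ = √(0.0158) = 0.126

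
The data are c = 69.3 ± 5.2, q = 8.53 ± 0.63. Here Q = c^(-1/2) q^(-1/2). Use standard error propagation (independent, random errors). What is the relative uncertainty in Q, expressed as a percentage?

Products/powers → add relative errors in quadrature, weighted by exponent:
  (−½·δc/c)² = (-0.5×0.0750)² = 0.00141;  (−½·δq/q)² = (-0.5×0.0739)² = 0.00136
δQ/Q = √(0.00277) = 0.0526

5.26%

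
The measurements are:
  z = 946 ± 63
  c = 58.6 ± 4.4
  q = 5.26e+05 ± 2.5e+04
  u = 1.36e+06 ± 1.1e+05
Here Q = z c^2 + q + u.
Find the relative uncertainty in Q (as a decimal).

Let p = z·c^2 = 3.25e+06. δp/p = √((1·δz/z)² + (2·δc/c)²) = √(0.00444 + 0.0226) = 0.164, so δp = 5.34e+05.
Q = p + q + u: δQ = √(δp² + δq² + δu²) = √(2.85e+11 + 6.25e+08 + 1.21e+10) = 5.45e+05
Q = 5.13e+06, so δQ/Q = 5.45e+05/5.13e+06 = 0.106.

0.106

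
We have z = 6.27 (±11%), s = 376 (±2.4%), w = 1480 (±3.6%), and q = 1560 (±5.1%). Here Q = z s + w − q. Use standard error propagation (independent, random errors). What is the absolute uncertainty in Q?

Let p = z·s = 2360. δp/p = √((1·δz/z)² + (1·δs/s)²) = √(0.0121 + 0.000576) = 0.113, so δp = 265.
Q = p + w − q: δQ = √(δp² + δw² + δq²) = √(70500 + 2840 + 6330) = 282

282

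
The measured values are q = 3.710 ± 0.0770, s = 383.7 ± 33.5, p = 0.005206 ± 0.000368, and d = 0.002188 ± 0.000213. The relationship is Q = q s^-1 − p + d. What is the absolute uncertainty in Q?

Let w = q·s^-1 = 0.009669. δw/w = √((1·δq/q)² + (-1·δs/s)²) = √(0.000431 + 0.00762) = 0.0897, so δw = 0.000868.
Q = w − p + d: δQ = √(δw² + δp² + δd²) = √(7.53e-07 + 1.35e-07 + 4.54e-08) = 0.000966

0.000966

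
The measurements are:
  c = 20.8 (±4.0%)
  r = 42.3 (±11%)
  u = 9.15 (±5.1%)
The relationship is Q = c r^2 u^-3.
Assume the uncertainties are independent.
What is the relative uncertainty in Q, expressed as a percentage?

Since Q is a product/quotient, work with relative uncertainties:
  (1·δc/c)² = (1×0.0400)² = 0.00160;  (2·δr/r)² = (2×0.110)² = 0.0484;  (-3·δu/u)² = (-3×0.0510)² = 0.0234
δQ/Q = √(0.0734) = 0.271

27.1%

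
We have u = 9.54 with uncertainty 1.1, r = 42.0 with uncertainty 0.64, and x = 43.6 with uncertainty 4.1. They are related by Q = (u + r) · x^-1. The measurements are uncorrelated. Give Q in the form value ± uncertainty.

Let w = u + r = 51.5. δw = √(δu² + δr²) = √(1.21 + 0.410) = 1.27, so δw/w = 0.0247.
Q is then a monomial in w, x:
δQ/Q = √((δw/w)² + (-1·δx/x)²) = √(0.000610 + 0.00884) = 0.0972
Q = 1.18, so δQ = 0.0972 × 1.18 = 0.115.

1.18 ± 0.115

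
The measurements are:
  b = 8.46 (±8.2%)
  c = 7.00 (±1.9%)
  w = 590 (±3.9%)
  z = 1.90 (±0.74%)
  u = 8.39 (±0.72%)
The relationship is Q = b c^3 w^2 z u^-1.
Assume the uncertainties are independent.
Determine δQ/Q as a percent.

12.7%

Since Q is a product/quotient, work with relative uncertainties:
  (1·δb/b)² = (1×0.0820)² = 0.00672;  (3·δc/c)² = (3×0.0190)² = 0.00325;  (2·δw/w)² = (2×0.0390)² = 0.00608;  (1·δz/z)² = (1×0.00740)² = 5.48e-05;  (-1·δu/u)² = (-1×0.00720)² = 5.18e-05
δQ/Q = √(0.0162) = 0.127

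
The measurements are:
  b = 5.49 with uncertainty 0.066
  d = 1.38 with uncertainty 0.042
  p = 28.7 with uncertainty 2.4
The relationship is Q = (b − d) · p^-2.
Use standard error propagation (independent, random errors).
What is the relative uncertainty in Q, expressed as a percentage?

Let u = b − d = 4.11. δu = √(δb² + δd²) = √(0.00436 + 0.00176) = 0.0782, so δu/u = 0.0190.
Q is then a monomial in u, p:
δQ/Q = √((δu/u)² + (-2·δp/p)²) = √(0.000362 + 0.0280) = 0.168

16.8%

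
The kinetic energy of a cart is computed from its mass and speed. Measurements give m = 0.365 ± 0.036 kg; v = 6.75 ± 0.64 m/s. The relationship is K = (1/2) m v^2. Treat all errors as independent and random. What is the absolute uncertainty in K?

1.78 J

For a monomial K ∝ m, v^2, fractional errors add in quadrature:
  (1·δm/m)² = (1×0.0986)² = 0.00973;  (2·δv/v)² = (2×0.0948)² = 0.0360
δK/K = √(0.0457) = 0.214
K = 8.32 J, so δK = 0.214 × 8.32 = 1.78 J.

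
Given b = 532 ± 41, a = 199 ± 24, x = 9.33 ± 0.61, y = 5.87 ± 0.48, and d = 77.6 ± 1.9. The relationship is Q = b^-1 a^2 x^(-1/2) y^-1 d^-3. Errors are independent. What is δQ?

2.47e-06

Since Q is a product/quotient, work with relative uncertainties:
  (-1·δb/b)² = (-1×0.0771)² = 0.00594;  (2·δa/a)² = (2×0.121)² = 0.0582;  (−½·δx/x)² = (-0.5×0.0654)² = 0.00107;  (-1·δy/y)² = (-1×0.0818)² = 0.00669;  (-3·δd/d)² = (-3×0.0245)² = 0.00540
δQ/Q = √(0.0773) = 0.278
Q = 8.88e-06, so δQ = 0.278 × 8.88e-06 = 2.47e-06.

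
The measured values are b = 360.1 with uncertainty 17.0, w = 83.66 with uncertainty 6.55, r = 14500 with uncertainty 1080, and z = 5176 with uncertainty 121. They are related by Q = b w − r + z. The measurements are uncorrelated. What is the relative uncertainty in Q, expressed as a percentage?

14.2%

Let p = b·w = 30130. δp/p = √((1·δb/b)² + (1·δw/w)²) = √(0.00223 + 0.00613) = 0.0914, so δp = 2750.
Q = p − r + z: δQ = √(δp² + δr² + δz²) = √(7.59e+06 + 1.17e+06 + 14600) = 2960
Q = 20800, so δQ/Q = 2960/20800 = 0.142.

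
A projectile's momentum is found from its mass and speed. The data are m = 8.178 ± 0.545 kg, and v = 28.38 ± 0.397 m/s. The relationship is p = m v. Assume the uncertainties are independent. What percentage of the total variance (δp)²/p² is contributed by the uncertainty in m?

(δp/p)² = (1·δm/m)² + (1·δv/v)²
  m term: (1×0.0666)² = 0.00444
  v term: (1×0.0140)² = 0.000196
Total = 0.00464. Share from m = 0.00444/0.00464 = 0.958.

95.8%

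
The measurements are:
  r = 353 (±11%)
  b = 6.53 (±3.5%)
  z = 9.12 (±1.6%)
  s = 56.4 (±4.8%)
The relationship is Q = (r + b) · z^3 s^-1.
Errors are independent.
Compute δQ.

Let u = r + b = 360. δu = √(δr² + δb²) = √(1510 + 0.0522) = 38.8, so δu/u = 0.108.
Q is then a monomial in u, z, s:
δQ/Q = √((δu/u)² + (3·δz/z)² + (-1·δs/s)²) = √(0.0117 + 0.00230 + 0.00230) = 0.128
Q = 4840, so δQ = 0.128 × 4840 = 617.

617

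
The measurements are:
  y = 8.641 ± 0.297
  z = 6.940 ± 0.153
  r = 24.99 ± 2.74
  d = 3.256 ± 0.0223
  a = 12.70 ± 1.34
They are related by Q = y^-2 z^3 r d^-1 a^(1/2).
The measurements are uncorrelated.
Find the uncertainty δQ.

Relative error in a monomial: (δQ/Q)² = Σ (nᵢ · δxᵢ/xᵢ)².
  (-2·δy/y)² = (-2×0.0344)² = 0.00473;  (3·δz/z)² = (3×0.0220)² = 0.00437;  (1·δr/r)² = (1×0.110)² = 0.0120;  (-1·δd/d)² = (-1×0.00685)² = 4.69e-05;  (½·δa/a)² = (0.5×0.106)² = 0.00278
δQ/Q = √(0.0240) = 0.155
Q = 122.4, so δQ = 0.155 × 122.4 = 18.9.

18.9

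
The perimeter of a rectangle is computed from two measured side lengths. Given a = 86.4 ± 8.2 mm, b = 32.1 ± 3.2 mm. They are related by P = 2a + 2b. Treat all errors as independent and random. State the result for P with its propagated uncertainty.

237 ± 17.6 mm

Absolute uncertainties add in quadrature for a linear combination:
  (2·δa)² = 269;  (2·δb)² = 41.0
δP = √(310) = 17.6 mm
P = 237 mm.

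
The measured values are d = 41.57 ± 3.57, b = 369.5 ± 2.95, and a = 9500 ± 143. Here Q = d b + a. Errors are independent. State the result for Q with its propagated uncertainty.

Let p = d·b = 15360. δp/p = √((1·δd/d)² + (1·δb/b)²) = √(0.00738 + 6.37e-05) = 0.0862, so δp = 1320.
Q = p + a: δQ = √(δp² + δa²) = √(1.76e+06 + 20400) = 1330
Q = 24860.

24860 ± 1330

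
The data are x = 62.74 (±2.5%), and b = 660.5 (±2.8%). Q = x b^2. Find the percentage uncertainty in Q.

6.13%

Each factor contributes (exponent × relative error)² to (δQ/Q)²:
  (1·δx/x)² = (1×0.0250)² = 0.000625;  (2·δb/b)² = (2×0.0280)² = 0.00314
δQ/Q = √(0.00376) = 0.0613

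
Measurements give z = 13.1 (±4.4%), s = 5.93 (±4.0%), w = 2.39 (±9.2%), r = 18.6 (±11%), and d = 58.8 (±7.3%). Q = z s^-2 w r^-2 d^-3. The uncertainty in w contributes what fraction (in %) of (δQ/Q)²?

(δQ/Q)² = (1·δz/z)² + (-2·δs/s)² + (1·δw/w)² + (-2·δr/r)² + (-3·δd/d)²
  z term: (1×0.0440)² = 0.00194
  s term: (-2×0.0400)² = 0.00640
  w term: (1×0.0920)² = 0.00846
  r term: (-2×0.110)² = 0.0484
  d term: (-3×0.0730)² = 0.0480
Total = 0.113. Share from w = 0.00846/0.113 = 0.0748.

7.48%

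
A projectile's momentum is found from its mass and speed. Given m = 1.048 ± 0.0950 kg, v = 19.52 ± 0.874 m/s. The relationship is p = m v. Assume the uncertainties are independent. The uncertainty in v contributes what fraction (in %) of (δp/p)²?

(δp/p)² = (1·δm/m)² + (1·δv/v)²
  m term: (1×0.0906)² = 0.00822
  v term: (1×0.0448)² = 0.00200
Total = 0.0102. Share from v = 0.00200/0.0102 = 0.196.

19.6%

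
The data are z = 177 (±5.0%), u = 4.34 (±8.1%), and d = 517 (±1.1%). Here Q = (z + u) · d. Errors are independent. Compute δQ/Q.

0.0501

Let w = z + u = 181. δw = √(δz² + δu²) = √(78.3 + 0.124) = 8.86, so δw/w = 0.0488.
Q is then a monomial in w, d:
δQ/Q = √((δw/w)² + (1·δd/d)²) = √(0.00239 + 0.000121) = 0.0501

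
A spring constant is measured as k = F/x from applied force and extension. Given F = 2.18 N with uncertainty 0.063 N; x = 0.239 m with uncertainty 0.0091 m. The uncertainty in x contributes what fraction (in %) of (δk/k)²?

(δk/k)² = (1·δF/F)² + (-1·δx/x)²
  F term: (1×0.0289)² = 0.000835
  x term: (-1×0.0381)² = 0.00145
Total = 0.00228. Share from x = 0.00145/0.00228 = 0.634.

63.4%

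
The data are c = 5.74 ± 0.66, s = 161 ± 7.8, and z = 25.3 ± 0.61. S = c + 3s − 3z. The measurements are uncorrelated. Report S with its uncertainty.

Sums and differences: (δS)² = Σ (cᵢ δxᵢ)².
  (δc)² = 0.436;  (3·δs)² = 548;  (3·δz)² = 3.35
δS = √(551) = 23.5
S = 413.

413 ± 23.5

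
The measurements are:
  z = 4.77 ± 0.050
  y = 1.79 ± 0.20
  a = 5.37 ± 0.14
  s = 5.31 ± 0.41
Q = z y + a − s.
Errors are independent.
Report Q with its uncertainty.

Let p = z·y = 8.54. δp/p = √((1·δz/z)² + (1·δy/y)²) = √(0.000110 + 0.0125) = 0.112, so δp = 0.958.
Q = p + a − s: δQ = √(δp² + δa² + δs²) = √(0.918 + 0.0196 + 0.168) = 1.05
Q = 8.60.

8.60 ± 1.05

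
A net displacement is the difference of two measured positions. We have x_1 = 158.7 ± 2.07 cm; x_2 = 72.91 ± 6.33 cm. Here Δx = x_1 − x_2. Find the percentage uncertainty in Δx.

7.76%

For a sum/difference, combine absolute errors in quadrature:
  (δx_1)² = 4.28;  (δx_2)² = 40.1
δΔx = √(44.4) = 6.66 cm
Δx = 85.79 cm, so δΔx/Δx = 6.66/85.79 = 0.0776.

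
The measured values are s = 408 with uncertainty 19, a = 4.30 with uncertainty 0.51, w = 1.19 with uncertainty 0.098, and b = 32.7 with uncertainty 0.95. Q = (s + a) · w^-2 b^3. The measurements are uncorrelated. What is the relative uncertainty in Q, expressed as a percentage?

19.2%

Let u = s + a = 412. δu = √(δs² + δa²) = √(361 + 0.260) = 19.0, so δu/u = 0.0461.
Q is then a monomial in u, w, b:
δQ/Q = √((δu/u)² + (-2·δw/w)² + (3·δb/b)²) = √(0.00213 + 0.0271 + 0.00760) = 0.192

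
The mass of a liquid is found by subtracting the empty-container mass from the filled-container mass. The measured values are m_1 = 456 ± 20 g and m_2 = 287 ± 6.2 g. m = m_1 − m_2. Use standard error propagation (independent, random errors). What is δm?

20.9 g

For a sum/difference, combine absolute errors in quadrature:
  (δm_1)² = 400;  (δm_2)² = 38.4
δm = √(438) = 20.9 g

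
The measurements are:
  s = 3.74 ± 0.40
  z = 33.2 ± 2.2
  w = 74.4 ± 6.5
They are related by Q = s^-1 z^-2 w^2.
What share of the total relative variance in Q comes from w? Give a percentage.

(δQ/Q)² = (-1·δs/s)² + (-2·δz/z)² + (2·δw/w)²
  s term: (-1×0.107)² = 0.0114
  z term: (-2×0.0663)² = 0.0176
  w term: (2×0.0874)² = 0.0305
Total = 0.0595. Share from w = 0.0305/0.0595 = 0.513.

51.3%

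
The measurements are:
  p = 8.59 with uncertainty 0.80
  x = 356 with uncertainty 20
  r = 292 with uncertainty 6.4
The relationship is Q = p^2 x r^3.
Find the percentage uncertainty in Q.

For a monomial Q ∝ p^2, x, r^3, fractional errors add in quadrature:
  (2·δp/p)² = (2×0.0931)² = 0.0347;  (1·δx/x)² = (1×0.0562)² = 0.00316;  (3·δr/r)² = (3×0.0219)² = 0.00432
δQ/Q = √(0.0422) = 0.205

20.5%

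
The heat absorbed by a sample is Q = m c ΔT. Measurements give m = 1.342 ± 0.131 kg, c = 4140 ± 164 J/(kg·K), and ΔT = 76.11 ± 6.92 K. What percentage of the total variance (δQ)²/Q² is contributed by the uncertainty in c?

8.10%

(δQ/Q)² = (1·δm/m)² + (1·δc/c)² + (1·δΔT/ΔT)²
  m term: (1×0.0976)² = 0.00953
  c term: (1×0.0396)² = 0.00157
  ΔT term: (1×0.0909)² = 0.00827
Total = 0.0194. Share from c = 0.00157/0.0194 = 0.0810.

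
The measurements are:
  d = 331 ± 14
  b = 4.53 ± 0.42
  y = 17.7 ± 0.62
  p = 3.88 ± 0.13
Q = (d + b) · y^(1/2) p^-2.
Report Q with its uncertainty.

93.8 ± 7.58

Let u = d + b = 336. δu = √(δd² + δb²) = √(196 + 0.176) = 14.0, so δu/u = 0.0417.
Q is then a monomial in u, y, p:
δQ/Q = √((δu/u)² + (½·δy/y)² + (-2·δp/p)²) = √(0.00174 + 0.000307 + 0.00449) = 0.0809
Q = 93.8, so δQ = 0.0809 × 93.8 = 7.58.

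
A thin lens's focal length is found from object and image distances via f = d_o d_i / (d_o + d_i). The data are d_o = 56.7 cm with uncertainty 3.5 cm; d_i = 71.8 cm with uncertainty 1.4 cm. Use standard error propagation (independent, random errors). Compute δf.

1.13 cm

∂f/∂d_o = (d_i/(d_o+d_i))² = 0.312;  ∂f/∂d_i = (d_o/(d_o+d_i))² = 0.195
δf = √((∂f/∂d_o · δd_o)² + (∂f/∂d_i · δd_i)²) = √(1.19 + 0.0743) = 1.13 cm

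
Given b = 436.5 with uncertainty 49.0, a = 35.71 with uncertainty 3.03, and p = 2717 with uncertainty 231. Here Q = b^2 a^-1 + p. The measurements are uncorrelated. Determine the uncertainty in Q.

1300

Let w = b^2·a^-1 = 5336. δw/w = √((2·δb/b)² + (-1·δa/a)²) = √(0.0504 + 0.00720) = 0.240, so δw = 1280.
Q = w + p: δQ = √(δw² + δp²) = √(1.64e+06 + 53400) = 1300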